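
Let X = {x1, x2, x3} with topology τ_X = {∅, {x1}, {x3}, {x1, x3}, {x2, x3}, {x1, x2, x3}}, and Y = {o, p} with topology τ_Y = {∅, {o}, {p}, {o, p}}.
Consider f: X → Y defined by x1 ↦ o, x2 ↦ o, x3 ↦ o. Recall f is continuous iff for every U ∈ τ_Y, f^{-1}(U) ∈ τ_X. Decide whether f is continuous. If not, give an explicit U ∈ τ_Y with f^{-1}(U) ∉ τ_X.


f IS continuous.

Compute f^{-1}(U) for each U ∈ τ_Y:
  U = ∅: f^{-1}(U) = ∅ ∈ τ_X ✓.
  U = {o}: f^{-1}(U) = {x1, x2, x3} ∈ τ_X ✓.
  U = {p}: f^{-1}(U) = ∅ ∈ τ_X ✓.
  U = {o, p}: f^{-1}(U) = {x1, x2, x3} ∈ τ_X ✓.
Every preimage lies in τ_X, so f IS continuous.


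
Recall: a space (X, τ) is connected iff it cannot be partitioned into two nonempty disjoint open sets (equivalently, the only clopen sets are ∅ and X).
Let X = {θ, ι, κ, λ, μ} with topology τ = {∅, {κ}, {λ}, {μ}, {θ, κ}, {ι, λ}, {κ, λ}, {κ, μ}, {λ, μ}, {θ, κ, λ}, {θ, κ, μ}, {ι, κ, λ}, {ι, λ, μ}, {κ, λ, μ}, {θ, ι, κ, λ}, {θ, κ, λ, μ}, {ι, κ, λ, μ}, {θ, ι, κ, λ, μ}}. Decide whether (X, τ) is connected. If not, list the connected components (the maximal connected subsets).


(X, τ) is disconnected; components = [{μ}, {θ, κ}, {ι, λ}].

Find clopen sets (U ∈ τ with X ∖ U ∈ τ):
  U = ∅, X ∖ U = {θ, ι, κ, λ, μ} — both open, so U is clopen.
  U = {μ}, X ∖ U = {θ, ι, κ, λ} — both open, so U is clopen.
  U = {θ, κ}, X ∖ U = {ι, λ, μ} — both open, so U is clopen.
  U = {ι, λ}, X ∖ U = {θ, κ, μ} — both open, so U is clopen.
  U = {θ, κ, μ}, X ∖ U = {ι, λ} — both open, so U is clopen.
  U = {ι, λ, μ}, X ∖ U = {θ, κ} — both open, so U is clopen.
  U = {θ, ι, κ, λ}, X ∖ U = {μ} — both open, so U is clopen.
  U = {θ, ι, κ, λ, μ}, X ∖ U = ∅ — both open, so U is clopen.
Nontrivial clopen(s) exist: e.g. {θ, ι, κ, λ}. So (X, τ) is disconnected.
Compute connected components by grouping points that agree on all clopens:
  component: {μ}
  component: {θ, κ}
  component: {ι, λ}


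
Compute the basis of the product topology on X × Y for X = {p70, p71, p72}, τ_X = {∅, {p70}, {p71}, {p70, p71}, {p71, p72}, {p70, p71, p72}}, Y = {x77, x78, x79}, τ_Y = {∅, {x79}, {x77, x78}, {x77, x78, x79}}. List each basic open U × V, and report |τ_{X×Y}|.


Basis B = {∅ × ∅, {p70} × {x79}, {p71} × {x79}, {p70} × {x77, x78}, {p70, p71} × {x79}, {p71} × {x77, x78}, {p71, p72} × {x79}, {p70} × {x77, x78, x79}, {p70, p71, p72} × {x79}, {p71} × {x77, x78, x79}, {p70, p71} × {x77, x78}, {p71, p72} × {x77, x78}, {p70, p71} × {x77, x78, x79}, {p70, p71, p72} × {x77, x78}, {p71, p72} × {x77, x78, x79}, {p70, p71, p72} × {x77, x78, x79}}; |τ_{X×Y}| = 36.

Enumerate products U × V with U ∈ τ_X, V ∈ τ_Y (deduplicated):
  ∅ × ∅ = {} (∅)
  {p70} × {x79} = {(p70,x79)}
  {p71} × {x79} = {(p71,x79)}
  {p70} × {x77, x78} = {(p70,x77), (p70,x78)}
  {p70, p71} × {x79} = {(p70,x79), (p71,x79)}
  {p71} × {x77, x78} = {(p71,x77), (p71,x78)}
  {p71, p72} × {x79} = {(p71,x79), (p72,x79)}
  {p70} × {x77, x78, x79} = {(p70,x77), (p70,x78), (p70,x79)}
  {p70, p71, p72} × {x79} = {(p70,x79), (p71,x79), (p72,x79)}
  {p71} × {x77, x78, x79} = {(p71,x77), (p71,x78), (p71,x79)}
  {p70, p71} × {x77, x78} = {(p70,x77), (p70,x78), (p71,x77), (p71,x78)}
  {p71, p72} × {x77, x78} = {(p71,x77), (p71,x78), (p72,x77), (p72,x78)}
  {p70, p71} × {x77, x78, x79} = {(p70,x77), (p70,x78), (p70,x79), (p71,x77), (p71,x78), (p71,x79)}
  {p70, p71, p72} × {x77, x78} = {(p70,x77), (p70,x78), (p71,x77), (p71,x78), (p72,x77), (p72,x78)}
  {p71, p72} × {x77, x78, x79} = {(p71,x77), (p71,x78), (p71,x79), (p72,x77), (p72,x78), (p72,x79)}
  {p70, p71, p72} × {x77, x78, x79} = {(p70,x77), (p70,x78), (p70,x79), (p71,x77), (p71,x78), (p71,x79), (p72,x77), (p72,x78), (p72,x79)}
These 16 distinct sets form the basis B.
Close under arbitrary unions to get τ_{X×Y}; counting gives |τ_{X×Y}| = 36.


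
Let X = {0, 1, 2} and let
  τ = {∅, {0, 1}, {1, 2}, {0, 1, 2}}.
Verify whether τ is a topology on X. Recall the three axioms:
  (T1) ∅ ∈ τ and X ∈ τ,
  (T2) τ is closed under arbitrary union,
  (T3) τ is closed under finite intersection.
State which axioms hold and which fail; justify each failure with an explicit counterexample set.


τ is NOT a topology on X.

Axiom (T1): ∅ ∈ τ? Yes; X ∈ τ? Yes.
Axiom (T2/T3): check pairwise unions and intersections of members of τ.
Counterexample for (T3): {0, 1} ∩ {1, 2} = {1} ∉ τ. Therefore τ is NOT a topology.


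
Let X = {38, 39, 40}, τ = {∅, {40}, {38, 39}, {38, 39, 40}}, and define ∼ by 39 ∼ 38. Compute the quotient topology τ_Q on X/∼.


X/∼ = {[38=39], [40]}; |τ_Q| = 4.

Equivalence classes: [38=39], [40].
Quotient map π: X → X/∼ sends 38 ↦ [38=39], 39 ↦ [38=39], 40 ↦ [40].
For each subset V ⊆ X/∼, compute π^{-1}(V) ⊆ X and check whether π^{-1}(V) ∈ τ. V is open in τ_Q iff π^{-1}(V) ∈ τ.
  V = {}: π^{-1}(V) = ∅ ∈ τ ✓.
  V = {[38=39]}: π^{-1}(V) = {38, 39} ∈ τ ✓.
  V = {[40]}: π^{-1}(V) = {40} ∈ τ ✓.
  V = {[38=39], [40]}: π^{-1}(V) = {38, 39, 40} ∈ τ ✓.
Open sets in the quotient: τ_Q = {{}, {[38=39]}, {[40]}, {[38=39], [40]}} (4 elements).


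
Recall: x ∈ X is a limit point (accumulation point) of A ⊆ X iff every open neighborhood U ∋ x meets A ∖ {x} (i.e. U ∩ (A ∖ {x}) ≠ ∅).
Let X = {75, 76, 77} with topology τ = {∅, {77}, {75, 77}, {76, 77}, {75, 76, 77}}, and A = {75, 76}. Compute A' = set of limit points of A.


A' = ∅

For each x ∈ X, list the open sets U ∈ τ with x ∈ U, then check whether U ∩ (A ∖ {x}) ≠ ∅ for every such U.
  x = 75: open {75, 77} ∋ x has {75, 77} ∩ (A ∖ {75}) = ∅, so x is NOT a limit point.
  x = 76: open {76, 77} ∋ x has {76, 77} ∩ (A ∖ {76}) = ∅, so x is NOT a limit point.
  x = 77: open {77} ∋ x has {77} ∩ (A ∖ {77}) = ∅, so x is NOT a limit point.
Collecting: A' = ∅.


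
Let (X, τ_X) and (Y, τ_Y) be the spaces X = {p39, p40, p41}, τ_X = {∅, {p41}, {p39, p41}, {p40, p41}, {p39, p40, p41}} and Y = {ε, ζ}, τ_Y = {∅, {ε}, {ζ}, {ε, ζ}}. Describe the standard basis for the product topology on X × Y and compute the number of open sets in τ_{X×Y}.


Basis B = {∅ × ∅, {p41} × {ε}, {p41} × {ζ}, {p39, p41} × {ε}, {p39, p41} × {ζ}, {p40, p41} × {ε}, {p40, p41} × {ζ}, {p41} × {ε, ζ}, {p39, p40, p41} × {ε}, {p39, p40, p41} × {ζ}, {p39, p41} × {ε, ζ}, {p40, p41} × {ε, ζ}, {p39, p40, p41} × {ε, ζ}}; |τ_{X×Y}| = 25.

Enumerate products U × V with U ∈ τ_X, V ∈ τ_Y (deduplicated):
  ∅ × ∅ = {} (∅)
  {p41} × {ε} = {(p41,ε)}
  {p41} × {ζ} = {(p41,ζ)}
  {p39, p41} × {ε} = {(p39,ε), (p41,ε)}
  {p39, p41} × {ζ} = {(p39,ζ), (p41,ζ)}
  {p40, p41} × {ε} = {(p40,ε), (p41,ε)}
  {p40, p41} × {ζ} = {(p40,ζ), (p41,ζ)}
  {p41} × {ε, ζ} = {(p41,ε), (p41,ζ)}
  {p39, p40, p41} × {ε} = {(p39,ε), (p40,ε), (p41,ε)}
  {p39, p40, p41} × {ζ} = {(p39,ζ), (p40,ζ), (p41,ζ)}
  {p39, p41} × {ε, ζ} = {(p39,ε), (p39,ζ), (p41,ε), (p41,ζ)}
  {p40, p41} × {ε, ζ} = {(p40,ε), (p40,ζ), (p41,ε), (p41,ζ)}
  {p39, p40, p41} × {ε, ζ} = {(p39,ε), (p39,ζ), (p40,ε), (p40,ζ), (p41,ε), (p41,ζ)}
These 13 distinct sets form the basis B.
Close under arbitrary unions to get τ_{X×Y}; counting gives |τ_{X×Y}| = 25.


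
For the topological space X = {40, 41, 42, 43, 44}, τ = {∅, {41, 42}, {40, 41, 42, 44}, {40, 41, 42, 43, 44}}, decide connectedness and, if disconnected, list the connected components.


(X, τ) is connected.

Find clopen sets (U ∈ τ with X ∖ U ∈ τ):
  U = ∅, X ∖ U = {40, 41, 42, 43, 44} — both open, so U is clopen.
  U = {40, 41, 42, 43, 44}, X ∖ U = ∅ — both open, so U is clopen.
Only trivial clopens (∅ and X) exist, so (X, τ) is connected.
Compute connected components by grouping points that agree on all clopens:
  component: {40, 41, 42, 43, 44}


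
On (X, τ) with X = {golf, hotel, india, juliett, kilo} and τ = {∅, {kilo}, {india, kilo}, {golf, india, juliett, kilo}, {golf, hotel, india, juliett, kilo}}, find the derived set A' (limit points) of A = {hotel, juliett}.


A' = {golf, hotel}

For each x ∈ X, list the open sets U ∈ τ with x ∈ U, then check whether U ∩ (A ∖ {x}) ≠ ∅ for every such U.
  x = golf: opens ∋ x are {golf, india, juliett, kilo}, {golf, hotel, india, juliett, kilo}; each meets A ∖ {golf}, so x IS a limit point.
  x = hotel: opens ∋ x are {golf, hotel, india, juliett, kilo}; each meets A ∖ {hotel}, so x IS a limit point.
  x = india: open {india, kilo} ∋ x has {india, kilo} ∩ (A ∖ {india}) = ∅, so x is NOT a limit point.
  x = juliett: open {golf, india, juliett, kilo} ∋ x has {golf, india, juliett, kilo} ∩ (A ∖ {juliett}) = ∅, so x is NOT a limit point.
  x = kilo: open {kilo} ∋ x has {kilo} ∩ (A ∖ {kilo}) = ∅, so x is NOT a limit point.
Collecting: A' = {golf, hotel}.


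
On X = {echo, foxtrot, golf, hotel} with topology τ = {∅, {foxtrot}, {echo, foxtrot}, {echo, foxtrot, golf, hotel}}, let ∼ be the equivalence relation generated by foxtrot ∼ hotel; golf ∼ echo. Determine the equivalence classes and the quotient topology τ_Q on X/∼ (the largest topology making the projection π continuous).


X/∼ = {[echo=golf], [foxtrot=hotel]}; |τ_Q| = 2.

Equivalence classes: [echo=golf], [foxtrot=hotel].
Quotient map π: X → X/∼ sends echo ↦ [echo=golf], foxtrot ↦ [foxtrot=hotel], golf ↦ [echo=golf], hotel ↦ [foxtrot=hotel].
For each subset V ⊆ X/∼, compute π^{-1}(V) ⊆ X and check whether π^{-1}(V) ∈ τ. V is open in τ_Q iff π^{-1}(V) ∈ τ.
  V = {}: π^{-1}(V) = ∅ ∈ τ ✓.
  V = {[echo=golf]}: π^{-1}(V) = {echo, golf} ∉ τ ✗.
  V = {[foxtrot=hotel]}: π^{-1}(V) = {foxtrot, hotel} ∉ τ ✗.
  V = {[echo=golf], [foxtrot=hotel]}: π^{-1}(V) = {echo, foxtrot, golf, hotel} ∈ τ ✓.
Open sets in the quotient: τ_Q = {{}, {[echo=golf], [foxtrot=hotel]}} (2 elements).


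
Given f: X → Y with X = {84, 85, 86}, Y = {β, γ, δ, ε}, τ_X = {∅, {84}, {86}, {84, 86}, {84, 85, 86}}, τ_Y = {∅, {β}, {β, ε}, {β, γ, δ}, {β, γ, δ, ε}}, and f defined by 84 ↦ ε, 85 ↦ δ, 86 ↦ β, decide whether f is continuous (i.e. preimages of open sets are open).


f is NOT continuous.

Compute f^{-1}(U) for each U ∈ τ_Y:
  U = ∅: f^{-1}(U) = ∅ ∈ τ_X ✓.
  U = {β}: f^{-1}(U) = {86} ∈ τ_X ✓.
  U = {β, ε}: f^{-1}(U) = {84, 86} ∈ τ_X ✓.
  U = {β, γ, δ}: f^{-1}(U) = {85, 86} ∉ τ_X ✗.
  U = {β, γ, δ, ε}: f^{-1}(U) = {84, 85, 86} ∈ τ_X ✓.
Found U = {β, γ, δ} with f^{-1}(U) = {85, 86} not in τ_X. Therefore f is NOT continuous.


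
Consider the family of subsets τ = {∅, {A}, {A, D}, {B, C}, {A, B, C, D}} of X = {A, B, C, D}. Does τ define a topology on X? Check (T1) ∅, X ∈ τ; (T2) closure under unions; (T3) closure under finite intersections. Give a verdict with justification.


τ is NOT a topology on X.

Axiom (T1): ∅ ∈ τ? Yes; X ∈ τ? Yes.
Axiom (T2/T3): check pairwise unions and intersections of members of τ.
Counterexample for (T2): {A} ∪ {B, C} = {A, B, C} ∉ τ. Therefore τ is NOT a topology.


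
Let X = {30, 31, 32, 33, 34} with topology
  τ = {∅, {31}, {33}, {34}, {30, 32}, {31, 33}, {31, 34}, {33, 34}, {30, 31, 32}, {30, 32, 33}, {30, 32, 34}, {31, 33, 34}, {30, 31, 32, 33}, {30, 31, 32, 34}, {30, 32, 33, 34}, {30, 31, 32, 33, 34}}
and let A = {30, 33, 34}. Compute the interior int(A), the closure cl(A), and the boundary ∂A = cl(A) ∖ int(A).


int(A) = {33, 34}, cl(A) = {30, 32, 33, 34}, ∂A = {30, 32}.

Closed sets in (X, τ) are complements of opens:
  closed(X, τ) = {∅, {31}, {33}, {34}, {30, 32}, {31, 33}, {31, 34}, {33, 34}, {30, 31, 32}, {30, 32, 33}, {30, 32, 34}, {31, 33, 34}, {30, 31, 32, 33}, {30, 31, 32, 34}, {30, 32, 33, 34}, {30, 31, 32, 33, 34}}.
int(A) = ⋃ {U ∈ τ : U ⊆ A}. Opens contained in A: ∅, {33}, {34}, {33, 34}.
Taking the union of these: int(A) = {33, 34}.
cl(A) = ⋂ {C closed : A ⊆ C}. Closed sets containing A: {30, 32, 33, 34}, {30, 31, 32, 33, 34}.
Intersecting these: cl(A) = {30, 32, 33, 34}.
∂A = cl(A) ∖ int(A) = {30, 32, 33, 34} ∖ {33, 34} = {30, 32}.


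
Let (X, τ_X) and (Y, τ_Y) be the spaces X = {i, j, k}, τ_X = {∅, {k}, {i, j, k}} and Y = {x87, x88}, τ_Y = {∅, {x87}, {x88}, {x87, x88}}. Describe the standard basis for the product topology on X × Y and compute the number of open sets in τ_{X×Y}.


Basis B = {∅ × ∅, {k} × {x87}, {k} × {x88}, {k} × {x87, x88}, {i, j, k} × {x87}, {i, j, k} × {x88}, {i, j, k} × {x87, x88}}; |τ_{X×Y}| = 9.

Enumerate products U × V with U ∈ τ_X, V ∈ τ_Y (deduplicated):
  ∅ × ∅ = {} (∅)
  {k} × {x87} = {(k,x87)}
  {k} × {x88} = {(k,x88)}
  {k} × {x87, x88} = {(k,x87), (k,x88)}
  {i, j, k} × {x87} = {(i,x87), (j,x87), (k,x87)}
  {i, j, k} × {x88} = {(i,x88), (j,x88), (k,x88)}
  {i, j, k} × {x87, x88} = {(i,x87), (i,x88), (j,x87), (j,x88), (k,x87), (k,x88)}
These 7 distinct sets form the basis B.
Close under arbitrary unions to get τ_{X×Y}; counting gives |τ_{X×Y}| = 9.


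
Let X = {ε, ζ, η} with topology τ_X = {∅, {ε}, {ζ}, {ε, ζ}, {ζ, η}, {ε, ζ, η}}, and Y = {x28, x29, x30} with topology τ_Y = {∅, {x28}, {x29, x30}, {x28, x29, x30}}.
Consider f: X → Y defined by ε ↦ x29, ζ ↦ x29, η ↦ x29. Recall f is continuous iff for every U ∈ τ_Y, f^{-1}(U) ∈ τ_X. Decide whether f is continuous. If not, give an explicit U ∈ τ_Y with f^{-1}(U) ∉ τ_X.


f IS continuous.

Compute f^{-1}(U) for each U ∈ τ_Y:
  U = ∅: f^{-1}(U) = ∅ ∈ τ_X ✓.
  U = {x28}: f^{-1}(U) = ∅ ∈ τ_X ✓.
  U = {x29, x30}: f^{-1}(U) = {ε, ζ, η} ∈ τ_X ✓.
  U = {x28, x29, x30}: f^{-1}(U) = {ε, ζ, η} ∈ τ_X ✓.
Every preimage lies in τ_X, so f IS continuous.


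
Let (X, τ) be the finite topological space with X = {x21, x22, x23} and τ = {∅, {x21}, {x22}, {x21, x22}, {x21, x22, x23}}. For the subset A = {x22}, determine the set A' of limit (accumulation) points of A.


A' = {x23}

For each x ∈ X, list the open sets U ∈ τ with x ∈ U, then check whether U ∩ (A ∖ {x}) ≠ ∅ for every such U.
  x = x21: open {x21} ∋ x has {x21} ∩ (A ∖ {x21}) = ∅, so x is NOT a limit point.
  x = x22: open {x22} ∋ x has {x22} ∩ (A ∖ {x22}) = ∅, so x is NOT a limit point.
  x = x23: opens ∋ x are {x21, x22, x23}; each meets A ∖ {x23}, so x IS a limit point.
Collecting: A' = {x23}.


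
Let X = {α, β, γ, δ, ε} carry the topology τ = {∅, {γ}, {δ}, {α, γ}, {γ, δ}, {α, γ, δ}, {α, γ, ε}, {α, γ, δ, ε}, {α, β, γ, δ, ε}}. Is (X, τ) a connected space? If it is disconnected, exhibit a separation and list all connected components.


(X, τ) is connected.

Find clopen sets (U ∈ τ with X ∖ U ∈ τ):
  U = ∅, X ∖ U = {α, β, γ, δ, ε} — both open, so U is clopen.
  U = {α, β, γ, δ, ε}, X ∖ U = ∅ — both open, so U is clopen.
Only trivial clopens (∅ and X) exist, so (X, τ) is connected.
Compute connected components by grouping points that agree on all clopens:
  component: {α, β, γ, δ, ε}


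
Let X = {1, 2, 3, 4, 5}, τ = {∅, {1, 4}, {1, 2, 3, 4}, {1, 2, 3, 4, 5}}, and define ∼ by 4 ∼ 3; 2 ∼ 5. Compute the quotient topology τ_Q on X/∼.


X/∼ = {[1], [2=5], [3=4]}; |τ_Q| = 2.

Equivalence classes: [1], [2=5], [3=4].
Quotient map π: X → X/∼ sends 1 ↦ [1], 2 ↦ [2=5], 3 ↦ [3=4], 4 ↦ [3=4], 5 ↦ [2=5].
For each subset V ⊆ X/∼, compute π^{-1}(V) ⊆ X and check whether π^{-1}(V) ∈ τ. V is open in τ_Q iff π^{-1}(V) ∈ τ.
  V = {}: π^{-1}(V) = ∅ ∈ τ ✓.
  V = {[1]}: π^{-1}(V) = {1} ∉ τ ✗.
  V = {[2=5]}: π^{-1}(V) = {2, 5} ∉ τ ✗.
  V = {[1], [2=5]}: π^{-1}(V) = {1, 2, 5} ∉ τ ✗.
  V = {[3=4]}: π^{-1}(V) = {3, 4} ∉ τ ✗.
  V = {[1], [3=4]}: π^{-1}(V) = {1, 3, 4} ∉ τ ✗.
  V = {[2=5], [3=4]}: π^{-1}(V) = {2, 3, 4, 5} ∉ τ ✗.
  V = {[1], [2=5], [3=4]}: π^{-1}(V) = {1, 2, 3, 4, 5} ∈ τ ✓.
Open sets in the quotient: τ_Q = {{}, {[1], [2=5], [3=4]}} (2 elements).


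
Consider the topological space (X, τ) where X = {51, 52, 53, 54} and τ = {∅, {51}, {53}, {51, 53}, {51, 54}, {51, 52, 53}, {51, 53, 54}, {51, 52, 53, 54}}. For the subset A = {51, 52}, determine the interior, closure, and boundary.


int(A) = {51}, cl(A) = {51, 52, 54}, ∂A = {52, 54}.

Closed sets in (X, τ) are complements of opens:
  closed(X, τ) = {∅, {52}, {54}, {52, 53}, {52, 54}, {51, 52, 54}, {52, 53, 54}, {51, 52, 53, 54}}.
int(A) = ⋃ {U ∈ τ : U ⊆ A}. Opens contained in A: ∅, {51}.
Taking the union of these: int(A) = {51}.
cl(A) = ⋂ {C closed : A ⊆ C}. Closed sets containing A: {51, 52, 54}, {51, 52, 53, 54}.
Intersecting these: cl(A) = {51, 52, 54}.
∂A = cl(A) ∖ int(A) = {51, 52, 54} ∖ {51} = {52, 54}.


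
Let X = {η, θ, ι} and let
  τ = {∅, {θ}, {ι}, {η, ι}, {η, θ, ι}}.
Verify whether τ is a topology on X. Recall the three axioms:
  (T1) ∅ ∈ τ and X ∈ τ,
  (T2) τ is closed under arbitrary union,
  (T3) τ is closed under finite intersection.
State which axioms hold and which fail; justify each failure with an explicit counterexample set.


τ is NOT a topology on X.

Axiom (T1): ∅ ∈ τ? Yes; X ∈ τ? Yes.
Axiom (T2/T3): check pairwise unions and intersections of members of τ.
Counterexample for (T2): {θ} ∪ {ι} = {θ, ι} ∉ τ. Therefore τ is NOT a topology.


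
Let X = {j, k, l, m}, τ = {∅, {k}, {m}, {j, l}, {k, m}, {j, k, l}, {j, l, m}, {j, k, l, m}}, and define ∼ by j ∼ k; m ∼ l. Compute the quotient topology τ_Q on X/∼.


X/∼ = {[j=k], [l=m]}; |τ_Q| = 2.

Equivalence classes: [j=k], [l=m].
Quotient map π: X → X/∼ sends j ↦ [j=k], k ↦ [j=k], l ↦ [l=m], m ↦ [l=m].
For each subset V ⊆ X/∼, compute π^{-1}(V) ⊆ X and check whether π^{-1}(V) ∈ τ. V is open in τ_Q iff π^{-1}(V) ∈ τ.
  V = {}: π^{-1}(V) = ∅ ∈ τ ✓.
  V = {[j=k]}: π^{-1}(V) = {j, k} ∉ τ ✗.
  V = {[l=m]}: π^{-1}(V) = {l, m} ∉ τ ✗.
  V = {[j=k], [l=m]}: π^{-1}(V) = {j, k, l, m} ∈ τ ✓.
Open sets in the quotient: τ_Q = {{}, {[j=k], [l=m]}} (2 elements).


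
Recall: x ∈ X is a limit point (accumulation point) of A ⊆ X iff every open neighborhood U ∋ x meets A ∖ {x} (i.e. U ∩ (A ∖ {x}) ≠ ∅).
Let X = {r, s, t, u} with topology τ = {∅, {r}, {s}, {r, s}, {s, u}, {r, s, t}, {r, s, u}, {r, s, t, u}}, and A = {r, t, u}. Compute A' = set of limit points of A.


A' = {t}

For each x ∈ X, list the open sets U ∈ τ with x ∈ U, then check whether U ∩ (A ∖ {x}) ≠ ∅ for every such U.
  x = r: open {r} ∋ x has {r} ∩ (A ∖ {r}) = ∅, so x is NOT a limit point.
  x = s: open {s} ∋ x has {s} ∩ (A ∖ {s}) = ∅, so x is NOT a limit point.
  x = t: opens ∋ x are {r, s, t}, {r, s, t, u}; each meets A ∖ {t}, so x IS a limit point.
  x = u: open {s, u} ∋ x has {s, u} ∩ (A ∖ {u}) = ∅, so x is NOT a limit point.
Collecting: A' = {t}.


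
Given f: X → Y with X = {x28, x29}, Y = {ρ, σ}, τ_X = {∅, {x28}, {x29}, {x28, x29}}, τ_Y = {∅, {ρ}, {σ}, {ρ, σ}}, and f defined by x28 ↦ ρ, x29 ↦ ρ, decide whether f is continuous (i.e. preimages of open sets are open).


f IS continuous.

Compute f^{-1}(U) for each U ∈ τ_Y:
  U = ∅: f^{-1}(U) = ∅ ∈ τ_X ✓.
  U = {ρ}: f^{-1}(U) = {x28, x29} ∈ τ_X ✓.
  U = {σ}: f^{-1}(U) = ∅ ∈ τ_X ✓.
  U = {ρ, σ}: f^{-1}(U) = {x28, x29} ∈ τ_X ✓.
Every preimage lies in τ_X, so f IS continuous.


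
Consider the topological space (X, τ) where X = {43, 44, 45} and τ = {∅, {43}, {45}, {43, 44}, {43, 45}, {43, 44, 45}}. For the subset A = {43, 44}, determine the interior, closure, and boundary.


int(A) = {43, 44}, cl(A) = {43, 44}, ∂A = ∅.

Closed sets in (X, τ) are complements of opens:
  closed(X, τ) = {∅, {44}, {45}, {43, 44}, {44, 45}, {43, 44, 45}}.
int(A) = ⋃ {U ∈ τ : U ⊆ A}. Opens contained in A: ∅, {43}, {43, 44}.
Taking the union of these: int(A) = {43, 44}.
cl(A) = ⋂ {C closed : A ⊆ C}. Closed sets containing A: {43, 44}, {43, 44, 45}.
Intersecting these: cl(A) = {43, 44}.
∂A = cl(A) ∖ int(A) = {43, 44} ∖ {43, 44} = ∅.


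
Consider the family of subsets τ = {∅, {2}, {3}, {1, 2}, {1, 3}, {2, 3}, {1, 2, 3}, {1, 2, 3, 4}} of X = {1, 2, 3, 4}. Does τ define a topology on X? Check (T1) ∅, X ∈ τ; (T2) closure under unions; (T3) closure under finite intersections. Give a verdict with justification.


τ is NOT a topology on X.

Axiom (T1): ∅ ∈ τ? Yes; X ∈ τ? Yes.
Axiom (T2/T3): check pairwise unions and intersections of members of τ.
Counterexample for (T3): {1, 2} ∩ {1, 3} = {1} ∉ τ. Therefore τ is NOT a topology.


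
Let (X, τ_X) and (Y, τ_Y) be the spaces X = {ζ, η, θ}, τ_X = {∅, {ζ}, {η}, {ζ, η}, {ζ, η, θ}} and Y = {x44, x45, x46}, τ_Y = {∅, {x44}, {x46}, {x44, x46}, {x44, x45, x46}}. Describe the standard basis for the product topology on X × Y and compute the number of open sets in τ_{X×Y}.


Basis B = {∅ × ∅, {ζ} × {x44}, {ζ} × {x46}, {η} × {x44}, {η} × {x46}, {ζ} × {x44, x46}, {ζ, η} × {x44}, {ζ, η} × {x46}, {η} × {x44, x46}, {ζ} × {x44, x45, x46}, {ζ, η, θ} × {x44}, {ζ, η, θ} × {x46}, {η} × {x44, x45, x46}, {ζ, η} × {x44, x46}, {ζ, η} × {x44, x45, x46}, {ζ, η, θ} × {x44, x46}, {ζ, η, θ} × {x44, x45, x46}}; |τ_{X×Y}| = 48.

Enumerate products U × V with U ∈ τ_X, V ∈ τ_Y (deduplicated):
  ∅ × ∅ = {} (∅)
  {ζ} × {x44} = {(ζ,x44)}
  {ζ} × {x46} = {(ζ,x46)}
  {η} × {x44} = {(η,x44)}
  {η} × {x46} = {(η,x46)}
  {ζ} × {x44, x46} = {(ζ,x44), (ζ,x46)}
  {ζ, η} × {x44} = {(ζ,x44), (η,x44)}
  {ζ, η} × {x46} = {(ζ,x46), (η,x46)}
  {η} × {x44, x46} = {(η,x44), (η,x46)}
  {ζ} × {x44, x45, x46} = {(ζ,x44), (ζ,x45), (ζ,x46)}
  {ζ, η, θ} × {x44} = {(ζ,x44), (η,x44), (θ,x44)}
  {ζ, η, θ} × {x46} = {(ζ,x46), (η,x46), (θ,x46)}
  {η} × {x44, x45, x46} = {(η,x44), (η,x45), (η,x46)}
  {ζ, η} × {x44, x46} = {(ζ,x44), (ζ,x46), (η,x44), (η,x46)}
  {ζ, η} × {x44, x45, x46} = {(ζ,x44), (ζ,x45), (ζ,x46), (η,x44), (η,x45), (η,x46)}
  {ζ, η, θ} × {x44, x46} = {(ζ,x44), (ζ,x46), (η,x44), (η,x46), (θ,x44), (θ,x46)}
  {ζ, η, θ} × {x44, x45, x46} = {(ζ,x44), (ζ,x45), (ζ,x46), (η,x44), (η,x45), (η,x46), (θ,x44), (θ,x45), (θ,x46)}
These 17 distinct sets form the basis B.
Close under arbitrary unions to get τ_{X×Y}; counting gives |τ_{X×Y}| = 48.


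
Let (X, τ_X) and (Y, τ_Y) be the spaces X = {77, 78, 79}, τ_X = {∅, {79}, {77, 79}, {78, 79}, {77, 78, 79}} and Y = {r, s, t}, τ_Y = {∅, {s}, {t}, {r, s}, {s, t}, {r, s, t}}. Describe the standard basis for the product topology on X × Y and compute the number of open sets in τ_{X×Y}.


Basis B = {∅ × ∅, {79} × {s}, {79} × {t}, {77, 79} × {s}, {77, 79} × {t}, {78, 79} × {s}, {78, 79} × {t}, {79} × {r, s}, {79} × {s, t}, {77, 78, 79} × {s}, {77, 78, 79} × {t}, {79} × {r, s, t}, {77, 79} × {r, s}, {77, 79} × {s, t}, {78, 79} × {r, s}, {78, 79} × {s, t}, {77, 79} × {r, s, t}, {77, 78, 79} × {r, s}, {77, 78, 79} × {s, t}, {78, 79} × {r, s, t}, {77, 78, 79} × {r, s, t}}; |τ_{X×Y}| = 70.

Enumerate products U × V with U ∈ τ_X, V ∈ τ_Y (deduplicated):
  ∅ × ∅ = {} (∅)
  {79} × {s} = {(79,s)}
  {79} × {t} = {(79,t)}
  {77, 79} × {s} = {(77,s), (79,s)}
  {77, 79} × {t} = {(77,t), (79,t)}
  {78, 79} × {s} = {(78,s), (79,s)}
  {78, 79} × {t} = {(78,t), (79,t)}
  {79} × {r, s} = {(79,r), (79,s)}
  {79} × {s, t} = {(79,s), (79,t)}
  {77, 78, 79} × {s} = {(77,s), (78,s), (79,s)}
  {77, 78, 79} × {t} = {(77,t), (78,t), (79,t)}
  {79} × {r, s, t} = {(79,r), (79,s), (79,t)}
  {77, 79} × {r, s} = {(77,r), (77,s), (79,r), (79,s)}
  {77, 79} × {s, t} = {(77,s), (77,t), (79,s), (79,t)}
  {78, 79} × {r, s} = {(78,r), (78,s), (79,r), (79,s)}
  {78, 79} × {s, t} = {(78,s), (78,t), (79,s), (79,t)}
  {77, 79} × {r, s, t} = {(77,r), (77,s), (77,t), (79,r), (79,s), (79,t)}
  {77, 78, 79} × {r, s} = {(77,r), (77,s), (78,r), (78,s), (79,r), (79,s)}
  {77, 78, 79} × {s, t} = {(77,s), (77,t), (78,s), (78,t), (79,s), (79,t)}
  {78, 79} × {r, s, t} = {(78,r), (78,s), (78,t), (79,r), (79,s), (79,t)}
  {77, 78, 79} × {r, s, t} = {(77,r), (77,s), (77,t), (78,r), (78,s), (78,t), (79,r), (79,s), (79,t)}
These 21 distinct sets form the basis B.
Close under arbitrary unions to get τ_{X×Y}; counting gives |τ_{X×Y}| = 70.


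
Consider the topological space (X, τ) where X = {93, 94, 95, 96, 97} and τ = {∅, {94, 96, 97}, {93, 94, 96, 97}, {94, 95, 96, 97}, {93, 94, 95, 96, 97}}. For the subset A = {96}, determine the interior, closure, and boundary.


int(A) = ∅, cl(A) = {93, 94, 95, 96, 97}, ∂A = {93, 94, 95, 96, 97}.

Closed sets in (X, τ) are complements of opens:
  closed(X, τ) = {∅, {93}, {95}, {93, 95}, {93, 94, 95, 96, 97}}.
int(A) = ⋃ {U ∈ τ : U ⊆ A}. Opens contained in A: ∅.
Taking the union of these: int(A) = ∅.
cl(A) = ⋂ {C closed : A ⊆ C}. Closed sets containing A: {93, 94, 95, 96, 97}.
Intersecting these: cl(A) = {93, 94, 95, 96, 97}.
∂A = cl(A) ∖ int(A) = {93, 94, 95, 96, 97} ∖ ∅ = {93, 94, 95, 96, 97}.


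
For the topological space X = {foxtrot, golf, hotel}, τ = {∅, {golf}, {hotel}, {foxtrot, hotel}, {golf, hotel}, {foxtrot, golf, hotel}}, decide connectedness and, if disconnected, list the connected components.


(X, τ) is disconnected; components = [{golf}, {foxtrot, hotel}].

Find clopen sets (U ∈ τ with X ∖ U ∈ τ):
  U = ∅, X ∖ U = {foxtrot, golf, hotel} — both open, so U is clopen.
  U = {golf}, X ∖ U = {foxtrot, hotel} — both open, so U is clopen.
  U = {foxtrot, hotel}, X ∖ U = {golf} — both open, so U is clopen.
  U = {foxtrot, golf, hotel}, X ∖ U = ∅ — both open, so U is clopen.
Nontrivial clopen(s) exist: e.g. {golf}. So (X, τ) is disconnected.
Compute connected components by grouping points that agree on all clopens:
  component: {golf}
  component: {foxtrot, hotel}


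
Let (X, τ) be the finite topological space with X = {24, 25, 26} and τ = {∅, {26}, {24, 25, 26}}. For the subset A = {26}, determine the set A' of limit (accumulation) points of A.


A' = {24, 25}

For each x ∈ X, list the open sets U ∈ τ with x ∈ U, then check whether U ∩ (A ∖ {x}) ≠ ∅ for every such U.
  x = 24: opens ∋ x are {24, 25, 26}; each meets A ∖ {24}, so x IS a limit point.
  x = 25: opens ∋ x are {24, 25, 26}; each meets A ∖ {25}, so x IS a limit point.
  x = 26: open {26} ∋ x has {26} ∩ (A ∖ {26}) = ∅, so x is NOT a limit point.
Collecting: A' = {24, 25}.


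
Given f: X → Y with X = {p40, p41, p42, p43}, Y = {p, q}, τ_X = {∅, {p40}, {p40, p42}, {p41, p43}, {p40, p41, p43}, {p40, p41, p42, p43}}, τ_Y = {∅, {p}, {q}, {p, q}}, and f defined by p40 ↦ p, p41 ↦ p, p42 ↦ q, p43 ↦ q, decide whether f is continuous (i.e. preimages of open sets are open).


f is NOT continuous.

Compute f^{-1}(U) for each U ∈ τ_Y:
  U = ∅: f^{-1}(U) = ∅ ∈ τ_X ✓.
  U = {p}: f^{-1}(U) = {p40, p41} ∉ τ_X ✗.
  U = {q}: f^{-1}(U) = {p42, p43} ∉ τ_X ✗.
  U = {p, q}: f^{-1}(U) = {p40, p41, p42, p43} ∈ τ_X ✓.
Found U = {p} with f^{-1}(U) = {p40, p41} not in τ_X. Therefore f is NOT continuous.


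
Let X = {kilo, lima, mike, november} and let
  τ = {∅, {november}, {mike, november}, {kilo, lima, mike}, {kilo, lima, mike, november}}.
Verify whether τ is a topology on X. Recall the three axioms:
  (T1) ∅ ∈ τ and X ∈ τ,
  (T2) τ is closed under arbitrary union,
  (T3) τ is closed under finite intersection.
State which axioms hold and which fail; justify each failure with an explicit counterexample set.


τ is NOT a topology on X.

Axiom (T1): ∅ ∈ τ? Yes; X ∈ τ? Yes.
Axiom (T2/T3): check pairwise unions and intersections of members of τ.
Counterexample for (T3): {mike, november} ∩ {kilo, lima, mike} = {mike} ∉ τ. Therefore τ is NOT a topology.


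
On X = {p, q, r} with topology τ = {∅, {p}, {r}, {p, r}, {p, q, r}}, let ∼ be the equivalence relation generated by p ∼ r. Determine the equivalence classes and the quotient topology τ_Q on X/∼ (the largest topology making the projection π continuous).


X/∼ = {[p=r], [q]}; |τ_Q| = 3.

Equivalence classes: [p=r], [q].
Quotient map π: X → X/∼ sends p ↦ [p=r], q ↦ [q], r ↦ [p=r].
For each subset V ⊆ X/∼, compute π^{-1}(V) ⊆ X and check whether π^{-1}(V) ∈ τ. V is open in τ_Q iff π^{-1}(V) ∈ τ.
  V = {}: π^{-1}(V) = ∅ ∈ τ ✓.
  V = {[p=r]}: π^{-1}(V) = {p, r} ∈ τ ✓.
  V = {[q]}: π^{-1}(V) = {q} ∉ τ ✗.
  V = {[p=r], [q]}: π^{-1}(V) = {p, q, r} ∈ τ ✓.
Open sets in the quotient: τ_Q = {{}, {[p=r]}, {[p=r], [q]}} (3 elements).


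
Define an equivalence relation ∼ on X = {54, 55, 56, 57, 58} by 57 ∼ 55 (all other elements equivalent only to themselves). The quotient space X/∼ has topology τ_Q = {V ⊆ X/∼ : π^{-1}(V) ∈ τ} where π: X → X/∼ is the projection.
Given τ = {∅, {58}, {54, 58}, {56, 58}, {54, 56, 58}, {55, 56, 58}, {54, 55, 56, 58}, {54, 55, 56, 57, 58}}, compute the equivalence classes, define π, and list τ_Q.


X/∼ = {[54], [55=57], [56], [58]}; |τ_Q| = 6.

Equivalence classes: [54], [55=57], [56], [58].
Quotient map π: X → X/∼ sends 54 ↦ [54], 55 ↦ [55=57], 56 ↦ [56], 57 ↦ [55=57], 58 ↦ [58].
For each subset V ⊆ X/∼, compute π^{-1}(V) ⊆ X and check whether π^{-1}(V) ∈ τ. V is open in τ_Q iff π^{-1}(V) ∈ τ.
  V = {}: π^{-1}(V) = ∅ ∈ τ ✓.
  V = {[54]}: π^{-1}(V) = {54} ∉ τ ✗.
  V = {[55=57]}: π^{-1}(V) = {55, 57} ∉ τ ✗.
  V = {[54], [55=57]}: π^{-1}(V) = {54, 55, 57} ∉ τ ✗.
  V = {[56]}: π^{-1}(V) = {56} ∉ τ ✗.
  V = {[54], [56]}: π^{-1}(V) = {54, 56} ∉ τ ✗.
  V = {[55=57], [56]}: π^{-1}(V) = {55, 56, 57} ∉ τ ✗.
  V = {[54], [55=57], [56]}: π^{-1}(V) = {54, 55, 56, 57} ∉ τ ✗.
  V = {[58]}: π^{-1}(V) = {58} ∈ τ ✓.
  V = {[54], [58]}: π^{-1}(V) = {54, 58} ∈ τ ✓.
  V = {[55=57], [58]}: π^{-1}(V) = {55, 57, 58} ∉ τ ✗.
  V = {[54], [55=57], [58]}: π^{-1}(V) = {54, 55, 57, 58} ∉ τ ✗.
  V = {[56], [58]}: π^{-1}(V) = {56, 58} ∈ τ ✓.
  V = {[54], [56], [58]}: π^{-1}(V) = {54, 56, 58} ∈ τ ✓.
  V = {[55=57], [56], [58]}: π^{-1}(V) = {55, 56, 57, 58} ∉ τ ✗.
  V = {[54], [55=57], [56], [58]}: π^{-1}(V) = {54, 55, 56, 57, 58} ∈ τ ✓.
Open sets in the quotient: τ_Q = {{}, {[58]}, {[54], [58]}, {[56], [58]}, {[54], [56], [58]}, {[54], [55=57], [56], [58]}} (6 elements).


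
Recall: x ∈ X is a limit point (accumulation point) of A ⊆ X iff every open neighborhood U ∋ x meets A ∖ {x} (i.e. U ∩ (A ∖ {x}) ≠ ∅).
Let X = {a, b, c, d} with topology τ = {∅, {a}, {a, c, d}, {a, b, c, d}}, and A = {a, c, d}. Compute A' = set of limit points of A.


A' = {b, c, d}

For each x ∈ X, list the open sets U ∈ τ with x ∈ U, then check whether U ∩ (A ∖ {x}) ≠ ∅ for every such U.
  x = a: open {a} ∋ x has {a} ∩ (A ∖ {a}) = ∅, so x is NOT a limit point.
  x = b: opens ∋ x are {a, b, c, d}; each meets A ∖ {b}, so x IS a limit point.
  x = c: opens ∋ x are {a, c, d}, {a, b, c, d}; each meets A ∖ {c}, so x IS a limit point.
  x = d: opens ∋ x are {a, c, d}, {a, b, c, d}; each meets A ∖ {d}, so x IS a limit point.
Collecting: A' = {b, c, d}.


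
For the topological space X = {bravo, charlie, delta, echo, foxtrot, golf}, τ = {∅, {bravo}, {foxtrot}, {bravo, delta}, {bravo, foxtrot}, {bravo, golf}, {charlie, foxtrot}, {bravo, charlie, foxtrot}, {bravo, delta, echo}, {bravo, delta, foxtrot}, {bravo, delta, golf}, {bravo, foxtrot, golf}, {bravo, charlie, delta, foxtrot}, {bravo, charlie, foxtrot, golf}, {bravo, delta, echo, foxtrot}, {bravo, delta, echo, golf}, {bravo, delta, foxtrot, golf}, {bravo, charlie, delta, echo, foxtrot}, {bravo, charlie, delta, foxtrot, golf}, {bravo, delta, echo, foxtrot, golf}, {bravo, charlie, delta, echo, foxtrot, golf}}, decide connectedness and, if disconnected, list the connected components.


(X, τ) is disconnected; components = [{charlie, foxtrot}, {bravo, delta, echo, golf}].

Find clopen sets (U ∈ τ with X ∖ U ∈ τ):
  U = ∅, X ∖ U = {bravo, charlie, delta, echo, foxtrot, golf} — both open, so U is clopen.
  U = {charlie, foxtrot}, X ∖ U = {bravo, delta, echo, golf} — both open, so U is clopen.
  U = {bravo, delta, echo, golf}, X ∖ U = {charlie, foxtrot} — both open, so U is clopen.
  U = {bravo, charlie, delta, echo, foxtrot, golf}, X ∖ U = ∅ — both open, so U is clopen.
Nontrivial clopen(s) exist: e.g. {charlie, foxtrot}. So (X, τ) is disconnected.
Compute connected components by grouping points that agree on all clopens:
  component: {charlie, foxtrot}
  component: {bravo, delta, echo, golf}


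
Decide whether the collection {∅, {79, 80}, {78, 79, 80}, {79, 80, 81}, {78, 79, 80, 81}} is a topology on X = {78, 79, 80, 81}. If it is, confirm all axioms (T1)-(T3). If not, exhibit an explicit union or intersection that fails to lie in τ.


τ IS a topology on X.

Axiom (T1): ∅ ∈ τ? Yes; X ∈ τ? Yes.
Axiom (T2/T3): check pairwise unions and intersections of members of τ.
All pairwise intersections and unions checked — each lies in τ. Therefore τ satisfies (T1), (T2), (T3): it IS a topology on X.


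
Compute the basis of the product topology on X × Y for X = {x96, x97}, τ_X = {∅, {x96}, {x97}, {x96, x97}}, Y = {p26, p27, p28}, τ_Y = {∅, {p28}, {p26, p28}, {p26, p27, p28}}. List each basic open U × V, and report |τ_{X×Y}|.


Basis B = {∅ × ∅, {x96} × {p28}, {x97} × {p28}, {x96} × {p26, p28}, {x96, x97} × {p28}, {x97} × {p26, p28}, {x96} × {p26, p27, p28}, {x97} × {p26, p27, p28}, {x96, x97} × {p26, p28}, {x96, x97} × {p26, p27, p28}}; |τ_{X×Y}| = 16.

Enumerate products U × V with U ∈ τ_X, V ∈ τ_Y (deduplicated):
  ∅ × ∅ = {} (∅)
  {x96} × {p28} = {(x96,p28)}
  {x97} × {p28} = {(x97,p28)}
  {x96} × {p26, p28} = {(x96,p26), (x96,p28)}
  {x96, x97} × {p28} = {(x96,p28), (x97,p28)}
  {x97} × {p26, p28} = {(x97,p26), (x97,p28)}
  {x96} × {p26, p27, p28} = {(x96,p26), (x96,p27), (x96,p28)}
  {x97} × {p26, p27, p28} = {(x97,p26), (x97,p27), (x97,p28)}
  {x96, x97} × {p26, p28} = {(x96,p26), (x96,p28), (x97,p26), (x97,p28)}
  {x96, x97} × {p26, p27, p28} = {(x96,p26), (x96,p27), (x96,p28), (x97,p26), (x97,p27), (x97,p28)}
These 10 distinct sets form the basis B.
Close under arbitrary unions to get τ_{X×Y}; counting gives |τ_{X×Y}| = 16.


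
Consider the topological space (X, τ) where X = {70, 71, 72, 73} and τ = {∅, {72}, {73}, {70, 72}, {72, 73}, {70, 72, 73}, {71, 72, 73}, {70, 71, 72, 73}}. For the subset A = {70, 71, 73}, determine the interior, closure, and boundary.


int(A) = {73}, cl(A) = {70, 71, 73}, ∂A = {70, 71}.

Closed sets in (X, τ) are complements of opens:
  closed(X, τ) = {∅, {70}, {71}, {70, 71}, {71, 73}, {70, 71, 72}, {70, 71, 73}, {70, 71, 72, 73}}.
int(A) = ⋃ {U ∈ τ : U ⊆ A}. Opens contained in A: ∅, {73}.
Taking the union of these: int(A) = {73}.
cl(A) = ⋂ {C closed : A ⊆ C}. Closed sets containing A: {70, 71, 73}, {70, 71, 72, 73}.
Intersecting these: cl(A) = {70, 71, 73}.
∂A = cl(A) ∖ int(A) = {70, 71, 73} ∖ {73} = {70, 71}.


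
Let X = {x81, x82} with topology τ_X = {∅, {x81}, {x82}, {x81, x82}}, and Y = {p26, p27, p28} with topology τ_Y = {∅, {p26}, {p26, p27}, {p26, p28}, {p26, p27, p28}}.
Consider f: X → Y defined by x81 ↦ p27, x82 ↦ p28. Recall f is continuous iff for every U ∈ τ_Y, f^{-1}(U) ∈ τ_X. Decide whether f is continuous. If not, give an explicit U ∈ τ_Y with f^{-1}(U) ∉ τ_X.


f IS continuous.

Compute f^{-1}(U) for each U ∈ τ_Y:
  U = ∅: f^{-1}(U) = ∅ ∈ τ_X ✓.
  U = {p26}: f^{-1}(U) = ∅ ∈ τ_X ✓.
  U = {p26, p27}: f^{-1}(U) = {x81} ∈ τ_X ✓.
  U = {p26, p28}: f^{-1}(U) = {x82} ∈ τ_X ✓.
  U = {p26, p27, p28}: f^{-1}(U) = {x81, x82} ∈ τ_X ✓.
Every preimage lies in τ_X, so f IS continuous.


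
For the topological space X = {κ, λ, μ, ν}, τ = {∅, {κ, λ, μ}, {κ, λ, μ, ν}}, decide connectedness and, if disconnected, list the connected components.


(X, τ) is connected.

Find clopen sets (U ∈ τ with X ∖ U ∈ τ):
  U = ∅, X ∖ U = {κ, λ, μ, ν} — both open, so U is clopen.
  U = {κ, λ, μ, ν}, X ∖ U = ∅ — both open, so U is clopen.
Only trivial clopens (∅ and X) exist, so (X, τ) is connected.
Compute connected components by grouping points that agree on all clopens:
  component: {κ, λ, μ, ν}


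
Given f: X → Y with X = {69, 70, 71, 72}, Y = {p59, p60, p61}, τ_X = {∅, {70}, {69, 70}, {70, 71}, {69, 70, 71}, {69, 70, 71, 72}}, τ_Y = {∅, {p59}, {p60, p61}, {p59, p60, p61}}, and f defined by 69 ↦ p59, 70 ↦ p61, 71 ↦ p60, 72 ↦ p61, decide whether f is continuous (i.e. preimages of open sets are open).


f is NOT continuous.

Compute f^{-1}(U) for each U ∈ τ_Y:
  U = ∅: f^{-1}(U) = ∅ ∈ τ_X ✓.
  U = {p59}: f^{-1}(U) = {69} ∉ τ_X ✗.
  U = {p60, p61}: f^{-1}(U) = {70, 71, 72} ∉ τ_X ✗.
  U = {p59, p60, p61}: f^{-1}(U) = {69, 70, 71, 72} ∈ τ_X ✓.
Found U = {p59} with f^{-1}(U) = {69} not in τ_X. Therefore f is NOT continuous.


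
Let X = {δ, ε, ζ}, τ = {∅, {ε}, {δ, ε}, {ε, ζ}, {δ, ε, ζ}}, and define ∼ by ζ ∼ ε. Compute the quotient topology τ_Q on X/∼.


X/∼ = {[δ], [ε=ζ]}; |τ_Q| = 3.

Equivalence classes: [δ], [ε=ζ].
Quotient map π: X → X/∼ sends δ ↦ [δ], ε ↦ [ε=ζ], ζ ↦ [ε=ζ].
For each subset V ⊆ X/∼, compute π^{-1}(V) ⊆ X and check whether π^{-1}(V) ∈ τ. V is open in τ_Q iff π^{-1}(V) ∈ τ.
  V = {}: π^{-1}(V) = ∅ ∈ τ ✓.
  V = {[δ]}: π^{-1}(V) = {δ} ∉ τ ✗.
  V = {[ε=ζ]}: π^{-1}(V) = {ε, ζ} ∈ τ ✓.
  V = {[δ], [ε=ζ]}: π^{-1}(V) = {δ, ε, ζ} ∈ τ ✓.
Open sets in the quotient: τ_Q = {{}, {[ε=ζ]}, {[δ], [ε=ζ]}} (3 elements).


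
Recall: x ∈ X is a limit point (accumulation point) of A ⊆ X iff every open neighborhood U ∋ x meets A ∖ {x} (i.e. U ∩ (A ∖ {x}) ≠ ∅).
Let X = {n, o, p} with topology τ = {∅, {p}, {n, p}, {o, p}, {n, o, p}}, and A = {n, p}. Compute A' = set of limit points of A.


A' = {n, o}

For each x ∈ X, list the open sets U ∈ τ with x ∈ U, then check whether U ∩ (A ∖ {x}) ≠ ∅ for every such U.
  x = n: opens ∋ x are {n, p}, {n, o, p}; each meets A ∖ {n}, so x IS a limit point.
  x = o: opens ∋ x are {o, p}, {n, o, p}; each meets A ∖ {o}, so x IS a limit point.
  x = p: open {p} ∋ x has {p} ∩ (A ∖ {p}) = ∅, so x is NOT a limit point.
Collecting: A' = {n, o}.


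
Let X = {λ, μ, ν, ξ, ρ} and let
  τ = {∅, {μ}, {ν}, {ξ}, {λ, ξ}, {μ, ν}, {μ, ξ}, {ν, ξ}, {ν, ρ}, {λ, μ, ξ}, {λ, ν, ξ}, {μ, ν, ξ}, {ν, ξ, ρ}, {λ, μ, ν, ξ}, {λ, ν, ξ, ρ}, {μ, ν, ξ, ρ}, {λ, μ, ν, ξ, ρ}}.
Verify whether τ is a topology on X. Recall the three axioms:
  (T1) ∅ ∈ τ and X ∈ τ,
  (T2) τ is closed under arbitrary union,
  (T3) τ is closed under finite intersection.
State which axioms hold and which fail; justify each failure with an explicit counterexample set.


τ is NOT a topology on X.

Axiom (T1): ∅ ∈ τ? Yes; X ∈ τ? Yes.
Axiom (T2/T3): check pairwise unions and intersections of members of τ.
Counterexample for (T2): {μ} ∪ {ν, ρ} = {μ, ν, ρ} ∉ τ. Therefore τ is NOT a topology.


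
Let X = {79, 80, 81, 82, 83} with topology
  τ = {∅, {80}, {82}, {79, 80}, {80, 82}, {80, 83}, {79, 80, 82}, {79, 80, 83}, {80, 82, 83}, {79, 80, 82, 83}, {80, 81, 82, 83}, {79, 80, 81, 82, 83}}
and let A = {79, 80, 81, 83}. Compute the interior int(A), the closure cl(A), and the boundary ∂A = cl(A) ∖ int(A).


int(A) = {79, 80, 83}, cl(A) = {79, 80, 81, 83}, ∂A = {81}.

Closed sets in (X, τ) are complements of opens:
  closed(X, τ) = {∅, {79}, {81}, {79, 81}, {81, 82}, {81, 83}, {79, 81, 82}, {79, 81, 83}, {81, 82, 83}, {79, 80, 81, 83}, {79, 81, 82, 83}, {79, 80, 81, 82, 83}}.
int(A) = ⋃ {U ∈ τ : U ⊆ A}. Opens contained in A: ∅, {80}, {79, 80}, {80, 83}, {79, 80, 83}.
Taking the union of these: int(A) = {79, 80, 83}.
cl(A) = ⋂ {C closed : A ⊆ C}. Closed sets containing A: {79, 80, 81, 83}, {79, 80, 81, 82, 83}.
Intersecting these: cl(A) = {79, 80, 81, 83}.
∂A = cl(A) ∖ int(A) = {79, 80, 81, 83} ∖ {79, 80, 83} = {81}.
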